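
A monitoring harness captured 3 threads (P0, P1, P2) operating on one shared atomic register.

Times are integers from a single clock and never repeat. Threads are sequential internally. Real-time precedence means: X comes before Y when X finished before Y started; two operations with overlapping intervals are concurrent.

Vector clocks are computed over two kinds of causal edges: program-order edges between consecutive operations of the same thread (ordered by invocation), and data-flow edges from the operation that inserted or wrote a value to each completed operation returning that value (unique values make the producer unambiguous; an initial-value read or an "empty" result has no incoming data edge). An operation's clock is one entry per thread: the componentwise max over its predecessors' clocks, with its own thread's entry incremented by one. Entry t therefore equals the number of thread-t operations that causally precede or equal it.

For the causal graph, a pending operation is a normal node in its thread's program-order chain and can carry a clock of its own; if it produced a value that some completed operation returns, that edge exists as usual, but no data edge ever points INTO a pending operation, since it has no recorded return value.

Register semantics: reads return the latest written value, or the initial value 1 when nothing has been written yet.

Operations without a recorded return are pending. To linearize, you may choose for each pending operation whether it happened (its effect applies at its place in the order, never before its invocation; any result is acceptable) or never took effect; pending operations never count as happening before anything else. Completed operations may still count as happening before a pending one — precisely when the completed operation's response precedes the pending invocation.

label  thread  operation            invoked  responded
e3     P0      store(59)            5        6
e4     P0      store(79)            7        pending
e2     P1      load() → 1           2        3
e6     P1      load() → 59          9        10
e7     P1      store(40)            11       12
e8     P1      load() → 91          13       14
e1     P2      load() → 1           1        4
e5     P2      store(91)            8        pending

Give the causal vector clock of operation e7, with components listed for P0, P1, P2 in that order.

(1, 3, 0)

VC(e1, invoked at 1): no causal predecessors; +1 on P2 → (0, 0, 1)
VC(e2, invoked at 2): no causal predecessors; +1 on P1 → (0, 1, 0)
VC(e3, invoked at 5): no causal predecessors; +1 on P0 → (1, 0, 0)
e5 (invocation 8): componentwise max over VC(e1)=(0, 0, 1), +1 at P2, giving (0, 0, 2)
e4 (invocation 7): componentwise max over VC(e3)=(1, 0, 0), +1 at P0, giving (2, 0, 0)
e6 (invocation 9): componentwise max over VC(e2)=(0, 1, 0), VC(e3)=(1, 0, 0), +1 at P1, giving (1, 2, 0)
e7 (invocation 11): componentwise max over VC(e6)=(1, 2, 0), +1 at P1, giving (1, 3, 0)
e8 (invocation 13): componentwise max over VC(e5)=(0, 0, 2), VC(e7)=(1, 3, 0), +1 at P1, giving (1, 4, 2)
target: VC(e7) = (1, 3, 0)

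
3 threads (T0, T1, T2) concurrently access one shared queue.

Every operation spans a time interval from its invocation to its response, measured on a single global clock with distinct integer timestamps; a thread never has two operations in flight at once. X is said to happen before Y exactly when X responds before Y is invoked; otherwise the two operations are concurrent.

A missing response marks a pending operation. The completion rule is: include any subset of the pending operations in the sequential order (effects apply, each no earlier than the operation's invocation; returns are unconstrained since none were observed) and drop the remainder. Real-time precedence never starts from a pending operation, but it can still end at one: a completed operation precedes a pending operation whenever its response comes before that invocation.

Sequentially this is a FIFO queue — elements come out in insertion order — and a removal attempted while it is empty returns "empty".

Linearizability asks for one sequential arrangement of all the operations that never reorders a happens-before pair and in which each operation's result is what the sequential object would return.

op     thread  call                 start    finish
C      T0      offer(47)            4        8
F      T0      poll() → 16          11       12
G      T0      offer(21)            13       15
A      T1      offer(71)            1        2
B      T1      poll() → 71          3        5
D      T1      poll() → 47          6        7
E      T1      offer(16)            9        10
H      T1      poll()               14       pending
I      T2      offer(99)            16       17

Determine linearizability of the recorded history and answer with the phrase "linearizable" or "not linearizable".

one valid linearization: A, B, C, D, E, F, G, H, I
1. A offer(71), leaving queue <71>
2. B poll() → 71, leaving queue <>
3. C offer(47), leaving queue <47>
4. D poll() → 47, leaving queue <>
5. E offer(16), leaving queue <16>
6. F poll() → 16, leaving queue <>
7. G offer(21), leaving queue <21>
8. H poll() (pending, included), leaving queue <>
9. I offer(99), leaving queue <99>

linearizable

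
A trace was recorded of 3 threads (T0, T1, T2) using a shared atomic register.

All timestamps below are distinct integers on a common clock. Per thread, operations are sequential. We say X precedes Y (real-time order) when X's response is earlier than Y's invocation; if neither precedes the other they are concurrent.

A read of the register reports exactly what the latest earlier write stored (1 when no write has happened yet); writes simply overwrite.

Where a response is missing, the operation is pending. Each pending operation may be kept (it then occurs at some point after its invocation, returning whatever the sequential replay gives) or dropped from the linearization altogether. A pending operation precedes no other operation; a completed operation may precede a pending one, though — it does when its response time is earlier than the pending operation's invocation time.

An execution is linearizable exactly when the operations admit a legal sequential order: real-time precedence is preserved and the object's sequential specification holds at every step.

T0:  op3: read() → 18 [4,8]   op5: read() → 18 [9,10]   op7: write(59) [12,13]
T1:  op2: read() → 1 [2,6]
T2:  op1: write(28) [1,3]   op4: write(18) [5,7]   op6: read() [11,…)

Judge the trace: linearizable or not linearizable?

linearizable

a witness: op2, op1, op4, op3, op5, op6, op7
step 1: op2 read() → 1 — value 1
step 2: op1 write(28) — value 28
step 3: op4 write(18) — value 18
step 4: op3 read() → 18 — value 18
step 5: op5 read() → 18 — value 18
step 6: op6 read() (pending, included) — value 18
step 7: op7 write(59) — value 59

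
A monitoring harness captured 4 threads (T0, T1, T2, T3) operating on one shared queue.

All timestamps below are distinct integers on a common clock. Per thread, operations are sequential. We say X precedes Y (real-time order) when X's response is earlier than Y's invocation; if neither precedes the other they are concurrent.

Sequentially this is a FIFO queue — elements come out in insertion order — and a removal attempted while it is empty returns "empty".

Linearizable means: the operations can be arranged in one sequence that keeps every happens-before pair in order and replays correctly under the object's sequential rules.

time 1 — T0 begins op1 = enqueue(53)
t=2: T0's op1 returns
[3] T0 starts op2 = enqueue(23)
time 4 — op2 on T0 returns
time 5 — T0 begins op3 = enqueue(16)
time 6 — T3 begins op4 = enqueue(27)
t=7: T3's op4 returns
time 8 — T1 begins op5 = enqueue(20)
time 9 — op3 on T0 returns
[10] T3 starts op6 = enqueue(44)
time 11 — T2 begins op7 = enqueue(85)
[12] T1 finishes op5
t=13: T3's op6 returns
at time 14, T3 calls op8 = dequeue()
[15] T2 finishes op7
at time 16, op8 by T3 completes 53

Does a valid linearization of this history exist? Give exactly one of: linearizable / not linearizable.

linearizable

a witness: op1, op2, op3, op4, op5, op6, op7, op8
1. op1 enqueue(53), leaving queue <53>
2. op2 enqueue(23), leaving queue <53,23>
3. op3 enqueue(16), leaving queue <53,23,16>
4. op4 enqueue(27), leaving queue <53,23,16,27>
5. op5 enqueue(20), leaving queue <53,23,16,27,20>
6. op6 enqueue(44), leaving queue <53,23,16,27,20,44>
7. op7 enqueue(85), leaving queue <53,23,16,27,20,44,85>
8. op8 dequeue() → 53, leaving queue <23,16,27,20,44,85>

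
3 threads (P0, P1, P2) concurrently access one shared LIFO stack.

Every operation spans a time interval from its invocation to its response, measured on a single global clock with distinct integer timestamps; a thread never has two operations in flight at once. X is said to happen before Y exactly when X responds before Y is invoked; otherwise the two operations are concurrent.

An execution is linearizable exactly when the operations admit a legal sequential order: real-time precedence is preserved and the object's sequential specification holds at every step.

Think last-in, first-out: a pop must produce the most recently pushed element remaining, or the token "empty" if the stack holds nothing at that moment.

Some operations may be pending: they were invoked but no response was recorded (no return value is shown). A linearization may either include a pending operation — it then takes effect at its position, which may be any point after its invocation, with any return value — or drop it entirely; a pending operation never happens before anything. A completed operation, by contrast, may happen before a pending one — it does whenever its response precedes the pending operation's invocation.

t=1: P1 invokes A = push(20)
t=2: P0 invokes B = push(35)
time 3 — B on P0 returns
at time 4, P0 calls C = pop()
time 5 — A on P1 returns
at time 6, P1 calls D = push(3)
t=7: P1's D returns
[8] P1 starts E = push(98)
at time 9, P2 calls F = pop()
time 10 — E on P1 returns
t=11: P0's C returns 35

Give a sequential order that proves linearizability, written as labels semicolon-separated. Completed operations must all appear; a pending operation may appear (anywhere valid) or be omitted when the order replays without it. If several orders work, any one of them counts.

1. A push(20), leaving stack <20>
2. B push(35), leaving stack <20,35>
3. C pop() → 35, leaving stack <20>
4. D push(3), leaving stack <20,3>
5. E push(98), leaving stack <20,3,98>

A; B; C; D; E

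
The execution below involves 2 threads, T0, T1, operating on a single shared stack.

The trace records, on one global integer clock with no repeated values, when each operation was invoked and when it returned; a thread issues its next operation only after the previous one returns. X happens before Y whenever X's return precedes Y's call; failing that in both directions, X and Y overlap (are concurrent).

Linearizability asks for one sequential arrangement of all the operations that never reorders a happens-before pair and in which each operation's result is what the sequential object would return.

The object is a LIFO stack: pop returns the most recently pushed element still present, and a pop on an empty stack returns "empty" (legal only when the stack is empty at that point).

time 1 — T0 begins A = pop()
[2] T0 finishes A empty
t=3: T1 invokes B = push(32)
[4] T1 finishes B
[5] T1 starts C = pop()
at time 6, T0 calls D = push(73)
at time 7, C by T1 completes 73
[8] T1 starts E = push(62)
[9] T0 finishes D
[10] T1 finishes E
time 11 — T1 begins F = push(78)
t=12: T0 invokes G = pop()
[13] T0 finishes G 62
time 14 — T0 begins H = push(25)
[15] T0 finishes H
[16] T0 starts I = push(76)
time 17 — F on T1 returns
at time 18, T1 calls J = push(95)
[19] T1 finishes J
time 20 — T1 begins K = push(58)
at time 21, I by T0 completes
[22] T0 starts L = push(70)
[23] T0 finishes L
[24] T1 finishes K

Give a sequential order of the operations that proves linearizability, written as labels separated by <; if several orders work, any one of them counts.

1. A pop() → empty, leaving stack <>
2. B push(32), leaving stack <32>
3. D push(73), leaving stack <32,73>
4. C pop() → 73, leaving stack <32>
5. E push(62), leaving stack <32,62>
6. G pop() → 62, leaving stack <32>
7. F push(78), leaving stack <32,78>
8. H push(25), leaving stack <32,78,25>
9. I push(76), leaving stack <32,78,25,76>
10. J push(95), leaving stack <32,78,25,76,95>
11. K push(58), leaving stack <32,78,25,76,95,58>
12. L push(70), leaving stack <32,78,25,76,95,58,70>

A < B < D < C < E < G < F < H < I < J < K < L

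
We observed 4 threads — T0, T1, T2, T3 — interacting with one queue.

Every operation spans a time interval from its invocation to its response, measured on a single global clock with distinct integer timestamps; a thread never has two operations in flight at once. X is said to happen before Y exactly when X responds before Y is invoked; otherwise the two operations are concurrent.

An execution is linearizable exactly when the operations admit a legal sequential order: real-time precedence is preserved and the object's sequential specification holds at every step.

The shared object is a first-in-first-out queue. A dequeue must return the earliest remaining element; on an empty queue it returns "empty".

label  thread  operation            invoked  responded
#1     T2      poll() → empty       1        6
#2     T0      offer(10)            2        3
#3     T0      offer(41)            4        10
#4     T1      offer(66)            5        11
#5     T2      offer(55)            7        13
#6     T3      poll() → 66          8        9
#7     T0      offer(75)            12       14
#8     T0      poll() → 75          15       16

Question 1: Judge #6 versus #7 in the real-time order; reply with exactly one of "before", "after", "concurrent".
Answer: before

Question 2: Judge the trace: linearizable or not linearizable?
not linearizable

through event 8 a valid linearization exists; event 9 (#6 responding at time 9) ends that
the 3 completed operations admit 2 real-time orders; each fails the queue replay
including or dropping the 3 pending operations (#3, #4, #5) in any combination fails
take #1, #2, #6 (pending dropped): step 3 already fails, because #6 poll() → 66 cannot occur there
take #2, #1, #6 (pending dropped): step 2 already fails, because #1 poll() → empty cannot occur there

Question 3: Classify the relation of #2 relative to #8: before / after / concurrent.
Answer: before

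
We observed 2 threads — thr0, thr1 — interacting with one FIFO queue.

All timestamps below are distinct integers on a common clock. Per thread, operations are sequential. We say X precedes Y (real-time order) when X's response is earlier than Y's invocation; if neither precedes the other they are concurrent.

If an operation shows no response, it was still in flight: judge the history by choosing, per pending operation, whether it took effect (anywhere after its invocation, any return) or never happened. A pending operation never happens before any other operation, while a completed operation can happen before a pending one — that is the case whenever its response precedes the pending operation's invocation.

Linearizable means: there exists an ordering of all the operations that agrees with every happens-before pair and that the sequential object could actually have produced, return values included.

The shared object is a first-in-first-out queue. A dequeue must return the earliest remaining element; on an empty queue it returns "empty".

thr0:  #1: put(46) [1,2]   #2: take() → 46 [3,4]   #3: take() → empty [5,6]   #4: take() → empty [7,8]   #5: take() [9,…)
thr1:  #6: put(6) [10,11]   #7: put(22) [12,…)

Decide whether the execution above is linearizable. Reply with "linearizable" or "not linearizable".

linearizable

one valid linearization: #1, #2, #3, #4, #5, #6
1. #1 put(46), leaving queue <46>
2. #2 take() → 46, leaving queue <>
3. #3 take() → empty, leaving queue <>
4. #4 take() → empty, leaving queue <>
5. #5 take() (pending, included), leaving queue <>
6. #6 put(6), leaving queue <6>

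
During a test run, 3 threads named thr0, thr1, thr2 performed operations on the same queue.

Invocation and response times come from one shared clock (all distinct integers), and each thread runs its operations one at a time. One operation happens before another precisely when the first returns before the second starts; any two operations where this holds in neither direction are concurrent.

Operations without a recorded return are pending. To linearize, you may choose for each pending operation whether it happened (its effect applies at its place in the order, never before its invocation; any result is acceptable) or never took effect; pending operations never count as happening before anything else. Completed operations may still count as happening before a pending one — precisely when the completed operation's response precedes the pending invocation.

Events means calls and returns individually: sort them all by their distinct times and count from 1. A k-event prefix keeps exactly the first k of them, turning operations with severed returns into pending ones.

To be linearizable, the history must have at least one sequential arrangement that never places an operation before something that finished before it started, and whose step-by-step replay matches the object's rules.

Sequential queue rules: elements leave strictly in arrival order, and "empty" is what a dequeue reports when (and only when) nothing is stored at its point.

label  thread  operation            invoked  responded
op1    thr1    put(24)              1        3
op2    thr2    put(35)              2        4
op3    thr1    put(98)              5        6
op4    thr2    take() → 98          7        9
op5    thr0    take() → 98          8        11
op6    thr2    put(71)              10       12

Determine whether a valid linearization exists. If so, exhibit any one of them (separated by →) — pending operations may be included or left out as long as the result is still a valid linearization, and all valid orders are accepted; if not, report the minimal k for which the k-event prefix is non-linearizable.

not linearizable — minimal violating prefix: 9 events

events 1..8 are fine; event 9 — the response of op4 at time 9 — makes the prefix non-linearizable
4 completed operations, 2 real-time-consistent orders — every queue replay fails
no completion choice of the 1 pending operation (op5) rescues it — every subset was tried
take op1, op2, op3, op4 (pending dropped): step 4 already fails, because op4 take() → 98 cannot occur there
take op2, op1, op3, op4 (pending dropped): step 4 already fails, because op4 take() → 98 cannot occur there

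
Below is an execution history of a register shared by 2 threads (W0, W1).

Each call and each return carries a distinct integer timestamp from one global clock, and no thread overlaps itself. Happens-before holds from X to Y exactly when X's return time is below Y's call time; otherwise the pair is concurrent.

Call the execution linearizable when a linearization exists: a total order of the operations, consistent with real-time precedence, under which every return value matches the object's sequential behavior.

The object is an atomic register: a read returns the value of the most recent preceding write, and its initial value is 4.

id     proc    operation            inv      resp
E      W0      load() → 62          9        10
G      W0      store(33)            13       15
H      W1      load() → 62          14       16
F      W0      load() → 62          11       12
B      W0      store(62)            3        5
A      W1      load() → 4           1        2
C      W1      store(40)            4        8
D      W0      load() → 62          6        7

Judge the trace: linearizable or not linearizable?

one valid linearization: A, C, B, D, E, F, H, G
step 1: A load() → 4 — value 4
step 2: C store(40) — value 40
step 3: B store(62) — value 62
step 4: D load() → 62 — value 62
step 5: E load() → 62 — value 62
step 6: F load() → 62 — value 62
step 7: H load() → 62 — value 62
step 8: G store(33) — value 33

linearizable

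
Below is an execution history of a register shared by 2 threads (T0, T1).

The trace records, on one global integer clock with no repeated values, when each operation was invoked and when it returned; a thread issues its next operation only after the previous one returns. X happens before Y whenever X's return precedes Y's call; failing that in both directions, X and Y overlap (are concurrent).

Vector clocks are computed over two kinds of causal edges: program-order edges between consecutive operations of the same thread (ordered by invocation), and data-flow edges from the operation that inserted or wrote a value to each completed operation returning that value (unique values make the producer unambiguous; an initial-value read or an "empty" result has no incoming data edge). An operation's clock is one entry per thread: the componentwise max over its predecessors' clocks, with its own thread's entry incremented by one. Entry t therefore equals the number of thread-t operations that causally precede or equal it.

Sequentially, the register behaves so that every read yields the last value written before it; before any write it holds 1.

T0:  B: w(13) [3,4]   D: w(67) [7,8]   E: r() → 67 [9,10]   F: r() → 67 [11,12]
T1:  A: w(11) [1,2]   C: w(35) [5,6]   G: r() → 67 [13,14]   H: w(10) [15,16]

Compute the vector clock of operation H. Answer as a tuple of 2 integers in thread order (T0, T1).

no predecessors for A (invoked 1): T1 increments from zero → (0, 1)
no predecessors for B (invoked 3): T0 increments from zero → (1, 0)
VC(C, invoked at 5): max of VC(A)=(0, 1), then +1 on thread T1 → (0, 2)
VC(D, invoked at 7): max of VC(B)=(1, 0), then +1 on thread T0 → (2, 0)
VC(E, invoked at 9): max of VC(D)=(2, 0), then +1 on thread T0 → (3, 0)
VC(F, invoked at 11): max of VC(D)=(2, 0), VC(E)=(3, 0), then +1 on thread T0 → (4, 0)
VC(G, invoked at 13): max of VC(C)=(0, 2), VC(D)=(2, 0), then +1 on thread T1 → (2, 3)
VC(H, invoked at 15): max of VC(G)=(2, 3), then +1 on thread T1 → (2, 4)
target: VC(H) = (2, 4)

(2, 4)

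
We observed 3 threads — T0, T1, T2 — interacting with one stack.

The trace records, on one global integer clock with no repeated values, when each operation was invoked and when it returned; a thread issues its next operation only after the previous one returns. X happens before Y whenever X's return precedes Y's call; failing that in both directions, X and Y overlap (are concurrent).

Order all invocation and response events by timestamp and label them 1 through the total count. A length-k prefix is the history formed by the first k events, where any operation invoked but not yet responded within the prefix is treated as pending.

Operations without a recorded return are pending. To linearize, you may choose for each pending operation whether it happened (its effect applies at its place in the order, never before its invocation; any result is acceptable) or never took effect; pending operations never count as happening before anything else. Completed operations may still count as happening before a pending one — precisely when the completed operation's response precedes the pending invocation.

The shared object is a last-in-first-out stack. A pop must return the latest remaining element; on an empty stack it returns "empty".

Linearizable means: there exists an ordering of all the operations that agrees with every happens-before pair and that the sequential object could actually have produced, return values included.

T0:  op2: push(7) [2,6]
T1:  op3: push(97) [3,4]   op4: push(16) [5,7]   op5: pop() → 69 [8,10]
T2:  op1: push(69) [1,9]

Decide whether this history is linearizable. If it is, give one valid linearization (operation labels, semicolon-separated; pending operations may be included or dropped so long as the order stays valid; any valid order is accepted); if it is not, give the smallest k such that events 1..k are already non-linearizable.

after step 1 (op2 push(7)): stack <7>
after step 2 (op3 push(97)): stack <7,97>
after step 3 (op4 push(16)): stack <7,97,16>
after step 4 (op1 push(69)): stack <7,97,16,69>
after step 5 (op5 pop() → 69): stack <7,97,16>

linearizable — witness: op2; op3; op4; op1; op5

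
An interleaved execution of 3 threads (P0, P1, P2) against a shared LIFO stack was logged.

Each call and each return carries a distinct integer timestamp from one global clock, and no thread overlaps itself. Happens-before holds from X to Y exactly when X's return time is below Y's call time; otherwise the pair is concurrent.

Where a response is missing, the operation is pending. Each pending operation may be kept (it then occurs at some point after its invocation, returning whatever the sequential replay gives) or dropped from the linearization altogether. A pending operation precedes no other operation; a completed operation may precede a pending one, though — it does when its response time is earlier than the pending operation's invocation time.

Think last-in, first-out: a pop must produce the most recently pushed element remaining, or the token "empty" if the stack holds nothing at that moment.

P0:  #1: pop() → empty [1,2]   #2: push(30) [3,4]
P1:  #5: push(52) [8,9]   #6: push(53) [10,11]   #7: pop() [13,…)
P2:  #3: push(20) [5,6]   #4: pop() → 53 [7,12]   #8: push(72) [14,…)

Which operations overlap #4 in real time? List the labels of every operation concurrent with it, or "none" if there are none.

#5, #6

#4 spans [7,12]: anything still running between times 7 and 12 counts as concurrent
#1 [1,2]: before
#2 [3,4]: before
#3 [5,6]: before
#5 [8,9]: concurrent
#6 [10,11]: concurrent
#7 [13,…): after
#8 [14,…): after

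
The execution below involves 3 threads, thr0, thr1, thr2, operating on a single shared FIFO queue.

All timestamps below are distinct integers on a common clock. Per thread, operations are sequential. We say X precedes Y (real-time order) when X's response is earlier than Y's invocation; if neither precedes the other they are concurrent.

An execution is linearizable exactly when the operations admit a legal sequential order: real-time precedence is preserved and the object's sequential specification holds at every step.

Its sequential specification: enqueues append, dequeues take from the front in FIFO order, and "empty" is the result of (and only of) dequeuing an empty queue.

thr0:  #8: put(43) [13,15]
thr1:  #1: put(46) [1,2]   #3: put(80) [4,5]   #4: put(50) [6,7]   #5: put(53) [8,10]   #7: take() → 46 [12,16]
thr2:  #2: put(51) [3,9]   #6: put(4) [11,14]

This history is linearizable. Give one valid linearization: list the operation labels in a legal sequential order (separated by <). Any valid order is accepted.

#1 < #2 < #3 < #4 < #5 < #6 < #7 < #8

1. #1 put(46), leaving queue <46>
2. #2 put(51), leaving queue <46,51>
3. #3 put(80), leaving queue <46,51,80>
4. #4 put(50), leaving queue <46,51,80,50>
5. #5 put(53), leaving queue <46,51,80,50,53>
6. #6 put(4), leaving queue <46,51,80,50,53,4>
7. #7 take() → 46, leaving queue <51,80,50,53,4>
8. #8 put(43), leaving queue <51,80,50,53,4,43>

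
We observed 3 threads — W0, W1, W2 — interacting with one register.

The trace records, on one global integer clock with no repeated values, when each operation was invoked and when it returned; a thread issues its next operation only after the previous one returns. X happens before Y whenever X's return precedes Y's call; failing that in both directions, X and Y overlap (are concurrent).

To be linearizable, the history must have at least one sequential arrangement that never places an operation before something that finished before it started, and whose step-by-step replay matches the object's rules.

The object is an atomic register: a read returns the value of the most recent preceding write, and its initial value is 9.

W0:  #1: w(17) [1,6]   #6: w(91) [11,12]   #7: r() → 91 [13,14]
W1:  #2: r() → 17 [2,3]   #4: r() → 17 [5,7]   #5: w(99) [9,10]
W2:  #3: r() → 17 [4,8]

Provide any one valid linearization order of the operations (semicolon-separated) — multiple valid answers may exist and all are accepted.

#1; #2; #3; #4; #5; #6; #7

step 1: #1 w(17) — value 17
step 2: #2 r() → 17 — value 17
step 3: #3 r() → 17 — value 17
step 4: #4 r() → 17 — value 17
step 5: #5 w(99) — value 99
step 6: #6 w(91) — value 91
step 7: #7 r() → 91 — value 91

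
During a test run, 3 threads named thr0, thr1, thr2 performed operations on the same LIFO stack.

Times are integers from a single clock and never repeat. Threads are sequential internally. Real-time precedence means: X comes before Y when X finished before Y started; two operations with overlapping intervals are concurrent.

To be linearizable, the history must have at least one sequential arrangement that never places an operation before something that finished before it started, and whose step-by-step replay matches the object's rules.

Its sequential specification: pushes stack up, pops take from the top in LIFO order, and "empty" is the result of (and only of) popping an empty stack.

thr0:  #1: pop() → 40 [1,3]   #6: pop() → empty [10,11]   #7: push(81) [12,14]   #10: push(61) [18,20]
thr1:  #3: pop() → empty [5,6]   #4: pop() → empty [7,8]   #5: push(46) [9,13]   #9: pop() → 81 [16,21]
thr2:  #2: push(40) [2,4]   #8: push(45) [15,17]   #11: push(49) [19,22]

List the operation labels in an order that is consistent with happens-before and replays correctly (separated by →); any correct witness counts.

1. #2 push(40), leaving stack <40>
2. #1 pop() → 40, leaving stack <>
3. #3 pop() → empty, leaving stack <>
4. #4 pop() → empty, leaving stack <>
5. #6 pop() → empty, leaving stack <>
6. #5 push(46), leaving stack <46>
7. #7 push(81), leaving stack <46,81>
8. #9 pop() → 81, leaving stack <46>
9. #8 push(45), leaving stack <46,45>
10. #10 push(61), leaving stack <46,45,61>
11. #11 push(49), leaving stack <46,45,61,49>

#2 → #1 → #3 → #4 → #6 → #5 → #7 → #9 → #8 → #10 → #11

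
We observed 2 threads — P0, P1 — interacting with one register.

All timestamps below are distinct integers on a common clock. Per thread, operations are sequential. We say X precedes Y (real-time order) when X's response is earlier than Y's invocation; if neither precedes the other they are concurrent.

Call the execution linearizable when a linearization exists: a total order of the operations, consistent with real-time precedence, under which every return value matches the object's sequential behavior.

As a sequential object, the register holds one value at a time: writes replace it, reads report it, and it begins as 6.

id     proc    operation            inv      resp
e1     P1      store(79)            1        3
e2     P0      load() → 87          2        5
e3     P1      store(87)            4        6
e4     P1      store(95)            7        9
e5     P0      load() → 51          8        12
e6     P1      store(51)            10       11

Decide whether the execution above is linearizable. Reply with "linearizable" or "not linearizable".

witness order: e1, e3, e2, e4, e6, e5
step 1: e1 store(79) — value 79
step 2: e3 store(87) — value 87
step 3: e2 load() → 87 — value 87
step 4: e4 store(95) — value 95
step 5: e6 store(51) — value 51
step 6: e5 load() → 51 — value 51

linearizable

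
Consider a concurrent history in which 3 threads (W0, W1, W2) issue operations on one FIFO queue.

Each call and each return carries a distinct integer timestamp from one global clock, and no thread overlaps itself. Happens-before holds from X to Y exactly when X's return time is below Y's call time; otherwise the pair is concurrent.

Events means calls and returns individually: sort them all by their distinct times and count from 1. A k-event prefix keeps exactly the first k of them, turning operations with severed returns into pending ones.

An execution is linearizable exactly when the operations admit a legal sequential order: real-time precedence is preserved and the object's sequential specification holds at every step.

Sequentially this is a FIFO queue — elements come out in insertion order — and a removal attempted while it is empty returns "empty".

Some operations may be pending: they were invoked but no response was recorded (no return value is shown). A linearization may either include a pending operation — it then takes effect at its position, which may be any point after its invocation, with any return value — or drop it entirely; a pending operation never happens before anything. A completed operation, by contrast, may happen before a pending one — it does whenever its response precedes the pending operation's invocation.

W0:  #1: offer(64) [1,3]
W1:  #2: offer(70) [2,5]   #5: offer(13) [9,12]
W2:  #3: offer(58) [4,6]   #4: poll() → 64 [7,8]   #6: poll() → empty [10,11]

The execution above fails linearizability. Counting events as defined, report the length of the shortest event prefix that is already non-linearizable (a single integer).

11

events 1..10 are linearizable; a witness order is #1, #2, #3, #4:
step 1: #1 offer(64) — queue <64>
step 2: #2 offer(70) — queue <64,70>
step 3: #3 offer(58) — queue <64,70,58>
step 4: #4 poll() → 64 — queue <70,58>
include event 11 — #6 responding at 11 — and every candidate order breaks
including or dropping the 1 pending operation (#5) in any combination fails
for example #1, #2, #3, #4, #6 (pending dropped) fails at step 5: #6 poll() → empty is not legal there
for example #1, #3, #2, #4, #6 (pending dropped) fails at step 5: #6 poll() → empty is not legal there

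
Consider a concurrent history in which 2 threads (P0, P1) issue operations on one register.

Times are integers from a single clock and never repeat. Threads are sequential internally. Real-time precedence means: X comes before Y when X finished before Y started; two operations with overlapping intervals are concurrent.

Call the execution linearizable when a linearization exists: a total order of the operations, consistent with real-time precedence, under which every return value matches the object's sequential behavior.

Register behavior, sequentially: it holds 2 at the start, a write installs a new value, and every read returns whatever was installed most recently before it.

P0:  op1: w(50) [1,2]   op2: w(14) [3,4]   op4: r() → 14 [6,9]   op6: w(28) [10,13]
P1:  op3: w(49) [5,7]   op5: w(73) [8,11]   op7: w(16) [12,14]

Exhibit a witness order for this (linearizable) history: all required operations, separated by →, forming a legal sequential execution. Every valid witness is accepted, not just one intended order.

op1 → op2 → op4 → op3 → op5 → op6 → op7

after step 1 (op1 w(50)): value 50
after step 2 (op2 w(14)): value 14
after step 3 (op4 r() → 14): value 14
after step 4 (op3 w(49)): value 49
after step 5 (op5 w(73)): value 73
after step 6 (op6 w(28)): value 28
after step 7 (op7 w(16)): value 16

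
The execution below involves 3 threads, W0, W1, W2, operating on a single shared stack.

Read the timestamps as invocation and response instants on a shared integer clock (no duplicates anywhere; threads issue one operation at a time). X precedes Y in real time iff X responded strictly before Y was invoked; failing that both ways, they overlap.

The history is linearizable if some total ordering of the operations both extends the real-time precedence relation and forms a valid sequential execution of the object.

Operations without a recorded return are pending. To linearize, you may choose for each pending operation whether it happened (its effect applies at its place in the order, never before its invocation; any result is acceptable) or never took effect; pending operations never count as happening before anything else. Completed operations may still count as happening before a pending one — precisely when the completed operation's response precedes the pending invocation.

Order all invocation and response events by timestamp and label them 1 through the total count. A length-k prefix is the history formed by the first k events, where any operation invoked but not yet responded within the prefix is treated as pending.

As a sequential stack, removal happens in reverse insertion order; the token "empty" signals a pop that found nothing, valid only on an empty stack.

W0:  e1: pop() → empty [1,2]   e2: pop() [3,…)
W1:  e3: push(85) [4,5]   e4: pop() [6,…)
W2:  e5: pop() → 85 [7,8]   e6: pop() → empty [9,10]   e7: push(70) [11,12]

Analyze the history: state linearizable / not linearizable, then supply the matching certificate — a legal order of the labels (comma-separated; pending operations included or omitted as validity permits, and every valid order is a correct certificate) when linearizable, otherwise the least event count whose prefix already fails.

linearizable — witness: e1, e2, e3, e5, e4, e6, e7

1. e1 pop() → empty, leaving stack <>
2. e2 pop() (pending, included), leaving stack <>
3. e3 push(85), leaving stack <85>
4. e5 pop() → 85, leaving stack <>
5. e4 pop() (pending, included), leaving stack <>
6. e6 pop() → empty, leaving stack <>
7. e7 push(70), leaving stack <70>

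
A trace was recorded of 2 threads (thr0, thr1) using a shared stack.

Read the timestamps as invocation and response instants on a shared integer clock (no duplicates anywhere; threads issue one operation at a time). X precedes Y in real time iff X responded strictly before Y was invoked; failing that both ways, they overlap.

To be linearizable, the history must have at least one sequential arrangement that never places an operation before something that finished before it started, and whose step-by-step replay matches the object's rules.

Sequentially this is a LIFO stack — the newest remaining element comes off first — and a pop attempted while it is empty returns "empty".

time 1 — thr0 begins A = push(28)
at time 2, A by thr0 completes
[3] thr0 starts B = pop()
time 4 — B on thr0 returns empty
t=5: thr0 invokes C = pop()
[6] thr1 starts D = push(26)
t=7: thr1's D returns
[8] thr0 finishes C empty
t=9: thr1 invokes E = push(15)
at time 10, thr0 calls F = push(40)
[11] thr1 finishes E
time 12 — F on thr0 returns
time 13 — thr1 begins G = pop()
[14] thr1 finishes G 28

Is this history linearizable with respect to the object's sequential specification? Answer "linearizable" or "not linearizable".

not linearizable

prefix check: 1..3 passes, 1..4 fails once B's time-4 response joins
the sole real-time-consistent order of 2 completed operations fails the stack replay
sample order A, B stalls at step 2 — B pop() → empty has no legal effect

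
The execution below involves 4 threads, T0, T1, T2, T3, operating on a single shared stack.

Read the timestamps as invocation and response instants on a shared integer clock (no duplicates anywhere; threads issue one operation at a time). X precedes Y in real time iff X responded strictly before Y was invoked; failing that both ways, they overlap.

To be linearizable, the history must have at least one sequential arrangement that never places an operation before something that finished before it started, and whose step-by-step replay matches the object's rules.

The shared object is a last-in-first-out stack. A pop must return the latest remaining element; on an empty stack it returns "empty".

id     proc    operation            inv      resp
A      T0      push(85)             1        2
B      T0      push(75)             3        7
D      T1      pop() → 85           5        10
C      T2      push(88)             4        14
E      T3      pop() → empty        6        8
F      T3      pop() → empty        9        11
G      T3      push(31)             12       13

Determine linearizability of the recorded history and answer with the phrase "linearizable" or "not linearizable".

the violation lands at event 11, F's response at time 11: events 1..10 linearize, events 1..11 do not
no legal order exists: 8 real-time-consistent candidates over 5 completed stack operations, all rejected
completion choices over the 1 pending operation (C) were checked; none helps
for example A, B, D, E, F (pending dropped) fails at step 3: D pop() → 85 is not legal there
for example A, B, E, D, F (pending dropped) fails at step 3: E pop() → empty is not legal there

not linearizable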